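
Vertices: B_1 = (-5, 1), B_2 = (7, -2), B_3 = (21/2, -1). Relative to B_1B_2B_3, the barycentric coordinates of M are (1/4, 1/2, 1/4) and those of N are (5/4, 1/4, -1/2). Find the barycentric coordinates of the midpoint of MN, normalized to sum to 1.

Since both coordinate triples sum to 1, the midpoint's barycentrics are the componentwise average.
(1/4+5/4)/2 = 3/4; similarly 3/8 and -1/8.

(3/4, 3/8, -1/8)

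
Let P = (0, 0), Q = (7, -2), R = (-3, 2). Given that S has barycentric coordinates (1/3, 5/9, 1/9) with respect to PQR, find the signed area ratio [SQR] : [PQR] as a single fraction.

The signed ratio [SQR]/[PQR] equals the barycentric coordinate of S at vertex P, which is 1/3.

1/3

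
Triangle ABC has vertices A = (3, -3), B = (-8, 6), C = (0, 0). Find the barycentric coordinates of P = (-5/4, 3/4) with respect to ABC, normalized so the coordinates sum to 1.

(1/4, 1/4, 1/2)

Signed area of the reference triangle: [ABC] = ½·(3·(6−0) + (-8)·(0−(-3)) + 0·(-3−6)) = ½·(18 − 24 + 0) = -3.
[PBC] = ½·((-5/4)·(6−0) + (-8)·(0−(3/4)) + 0·(3/4−6)) = ½·(-15/2 + 6 + 0) = -3/4, so the A-coordinate is (-3/4)/(-3) = 1/4.
[APC] = ½·(3·(3/4−0) + (-5/4)·(0−(-3)) + 0·(-3−(3/4))) = ½·(9/4 − 15/4 + 0) = -3/4, so the B-coordinate is 1/4.
[ABP] = ½·(3·(6−(3/4)) + (-8)·(3/4−(-3)) + (-5/4)·(-3−6)) = ½·(63/4 − 30 + 45/4) = -3/2, so the C-coordinate is 1/2.
Check: 1/4 + 1/4 + 1/2 = 1.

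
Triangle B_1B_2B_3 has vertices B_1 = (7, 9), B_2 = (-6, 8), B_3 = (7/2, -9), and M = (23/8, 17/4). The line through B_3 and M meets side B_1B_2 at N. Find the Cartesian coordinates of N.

Barycentric coordinates of M with respect to B_1B_2B_3: (1/2, 1/4, 1/4).
On side B_1B_2 the B_3-coordinate is zero; dropping M's B_3-weight 1/4 and renormalizing the remaining 1/2 : 1/4 gives weights 2/3, 1/3 on B_1, B_2.
N = (2/3)·(7, 9) + (1/3)·(-6, 8) = (8/3, 26/3).

(8/3, 26/3)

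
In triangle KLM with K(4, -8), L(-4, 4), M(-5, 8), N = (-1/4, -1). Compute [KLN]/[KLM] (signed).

1/4

[KLM] = ½·(4·(4−8) + (-4)·(8−(-8)) + (-5)·(-8−4)) = ½·(-16 − 64 + 60) = -10.
[KLN] = ½·(4·(4−(-1)) + (-4)·(-1−(-8)) + (-1/4)·(-8−4)) = ½·(20 − 28 + 3) = -5/2, so the ratio is (-5/2)/(-10) = 1/4.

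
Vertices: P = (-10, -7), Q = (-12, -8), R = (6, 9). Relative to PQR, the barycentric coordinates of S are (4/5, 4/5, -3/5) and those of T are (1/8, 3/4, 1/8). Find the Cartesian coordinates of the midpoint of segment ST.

Barycentric coordinates of the midpoint are the average: (37/80, 31/40, -19/80).
Converting: (37/80)·P + (31/40)·Q + (-19/80)·R = (-307/20, -463/40).

(-307/20, -463/40)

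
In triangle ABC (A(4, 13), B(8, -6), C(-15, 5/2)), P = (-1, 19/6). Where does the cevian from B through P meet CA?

(-11/2, 31/4)

Barycentric coordinates of P with respect to ABC: (1/3, 1/3, 1/3).
On side CA the B-coordinate is zero; dropping P's B-weight 1/3 and renormalizing the remaining 1/3 : 1/3 gives weights 1/2, 1/2 on C, A.
Q = (1/2)·(-15, 5/2) + (1/2)·(4, 13) = (-11/2, 31/4).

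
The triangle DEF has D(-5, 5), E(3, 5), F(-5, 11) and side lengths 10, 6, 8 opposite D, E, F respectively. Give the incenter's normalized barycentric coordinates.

The incenter has barycentric coordinates proportional to the opposite side lengths: (10 : 6 : 8).
Normalizing by 10+6+8 = 24 gives (5/12, 1/4, 1/3).

(5/12, 1/4, 1/3)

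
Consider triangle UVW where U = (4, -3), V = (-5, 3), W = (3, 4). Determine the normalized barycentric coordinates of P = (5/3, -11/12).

Signed area of the reference triangle: [UVW] = ½·(4·(3−4) + (-5)·(4−(-3)) + 3·(-3−3)) = ½·(-4 − 35 − 18) = -57/2.
[PVW] = ½·((5/3)·(3−4) + (-5)·(4−(-11/12)) + 3·(-11/12−3)) = ½·(-5/3 − 295/12 − 47/4) = -19, so the U-coordinate is (-19)/(-57/2) = 2/3.
[UPW] = ½·(4·(-11/12−4) + (5/3)·(4−(-3)) + 3·(-3−(-11/12))) = ½·(-59/3 + 35/3 − 25/4) = -57/8, so the V-coordinate is 1/4.
[UVP] = ½·(4·(3−(-11/12)) + (-5)·(-11/12−(-3)) + (5/3)·(-3−3)) = ½·(47/3 − 125/12 − 10) = -19/8, so the W-coordinate is 1/12.
Check: 2/3 + 1/4 + 1/12 = 1.

(2/3, 1/4, 1/12)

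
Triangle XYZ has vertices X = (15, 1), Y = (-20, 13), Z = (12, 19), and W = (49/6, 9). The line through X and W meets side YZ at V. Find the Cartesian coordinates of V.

Barycentric coordinates of W with respect to XYZ: (1/2, 1/6, 1/3).
On side YZ the X-coordinate is zero; dropping W's X-weight 1/2 and renormalizing the remaining 1/6 : 1/3 gives weights 1/3, 2/3 on Y, Z.
V = (1/3)·(-20, 13) + (2/3)·(12, 19) = (4/3, 17).

(4/3, 17)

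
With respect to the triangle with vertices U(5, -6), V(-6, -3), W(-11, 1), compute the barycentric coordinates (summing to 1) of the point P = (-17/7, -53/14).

(5/14, 4/7, 1/14)

Signed area of the reference triangle: [UVW] = ½·(5·(-3−1) + (-6)·(1−(-6)) + (-11)·(-6−(-3))) = ½·(-20 − 42 + 33) = -29/2.
[PVW] = ½·((-17/7)·(-3−1) + (-6)·(1−(-53/14)) + (-11)·(-53/14−(-3))) = ½·(68/7 − 201/7 + 121/14) = -145/28, so the U-coordinate is (-145/28)/(-29/2) = 5/14.
[UPW] = ½·(5·(-53/14−1) + (-17/7)·(1−(-6)) + (-11)·(-6−(-53/14))) = ½·(-335/14 − 17 + 341/14) = -58/7, so the V-coordinate is 4/7.
[UVP] = ½·(5·(-3−(-53/14)) + (-6)·(-53/14−(-6)) + (-17/7)·(-6−(-3))) = ½·(55/14 − 93/7 + 51/7) = -29/28, so the W-coordinate is 1/14.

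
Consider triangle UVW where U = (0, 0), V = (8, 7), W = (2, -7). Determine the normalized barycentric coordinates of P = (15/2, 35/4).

(1/4, 1, -1/4)

Signed area of the reference triangle: [UVW] = ½·(0·(7−(-7)) + 8·(-7−0) + 2·(0−7)) = ½·(0 − 56 − 14) = -35.
[PVW] = ½·((15/2)·(7−(-7)) + 8·(-7−(35/4)) + 2·(35/4−7)) = ½·(105 − 126 + 7/2) = -35/4, so the U-coordinate is (-35/4)/(-35) = 1/4.
[UPW] = ½·(0·(35/4−(-7)) + (15/2)·(-7−0) + 2·(0−(35/4))) = ½·(0 − 105/2 − 35/2) = -35, so the V-coordinate is 1.
[UVP] = ½·(0·(7−(35/4)) + 8·(35/4−0) + (15/2)·(0−7)) = ½·(0 + 70 − 105/2) = 35/4, so the W-coordinate is -1/4.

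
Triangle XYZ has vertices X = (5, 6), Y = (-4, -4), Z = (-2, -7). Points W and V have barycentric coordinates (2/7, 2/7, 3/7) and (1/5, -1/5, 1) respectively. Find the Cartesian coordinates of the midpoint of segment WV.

Barycentric coordinates of the midpoint are the average: (17/70, 3/70, 5/7).
Converting: (17/70)·X + (3/70)·Y + (5/7)·Z = (-27/70, -26/7).

(-27/70, -26/7)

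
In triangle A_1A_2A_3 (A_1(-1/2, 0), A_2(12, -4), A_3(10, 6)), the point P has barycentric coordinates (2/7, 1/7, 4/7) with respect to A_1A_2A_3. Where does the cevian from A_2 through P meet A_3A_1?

(13/2, 4)

Line A_2P meets A_3A_1 where the A_2-coordinate vanishes; zeroing P's A_2-weight and renormalizing leaves A_3, A_1-weights 4/7 : 2/7 → (2/3, 1/3).
So Q = (2/3)·A_3 + (1/3)·A_1 = (13/2, 4).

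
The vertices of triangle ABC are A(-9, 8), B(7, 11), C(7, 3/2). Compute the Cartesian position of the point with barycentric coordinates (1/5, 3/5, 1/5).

P = (1/5)·A + (3/5)·B + (1/5)·C.
x-coordinate: (1/5)·(-9) + (3/5)·7 + (1/5)·7 = 19/5.
y-coordinate: (1/5)·8 + (3/5)·11 + (1/5)·(3/2) = 17/2.

(19/5, 17/2)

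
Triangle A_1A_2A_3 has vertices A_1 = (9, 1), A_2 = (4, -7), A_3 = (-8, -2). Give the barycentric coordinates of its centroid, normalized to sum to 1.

(1/3, 1/3, 1/3)

The centroid is the average of the vertices, so each weight is 1/3.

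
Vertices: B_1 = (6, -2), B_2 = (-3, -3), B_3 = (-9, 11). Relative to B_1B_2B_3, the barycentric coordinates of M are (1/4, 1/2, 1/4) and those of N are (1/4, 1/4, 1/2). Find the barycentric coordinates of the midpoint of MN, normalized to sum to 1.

Since both coordinate triples sum to 1, the midpoint's barycentrics are the componentwise average.
(1/4+1/4)/2 = 1/4; similarly 3/8 and 3/8.

(1/4, 3/8, 3/8)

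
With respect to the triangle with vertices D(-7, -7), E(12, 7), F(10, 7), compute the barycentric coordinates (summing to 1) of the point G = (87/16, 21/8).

(5/16, 3/8, 5/16)

Signed area of the reference triangle: [DEF] = ½·((-7)·(7−7) + 12·(7−(-7)) + 10·(-7−7)) = ½·(0 + 168 − 140) = 14.
[GEF] = ½·((87/16)·(7−7) + 12·(7−(21/8)) + 10·(21/8−7)) = ½·(0 + 105/2 − 175/4) = 35/8, so the D-coordinate is (35/8)/14 = 5/16.
[DGF] = ½·((-7)·(21/8−7) + (87/16)·(7−(-7)) + 10·(-7−(21/8))) = ½·(245/8 + 609/8 − 385/4) = 21/4, so the E-coordinate is 3/8.
[DEG] = ½·((-7)·(7−(21/8)) + 12·(21/8−(-7)) + (87/16)·(-7−7)) = ½·(-245/8 + 231/2 − 609/8) = 35/8, so the F-coordinate is 5/16.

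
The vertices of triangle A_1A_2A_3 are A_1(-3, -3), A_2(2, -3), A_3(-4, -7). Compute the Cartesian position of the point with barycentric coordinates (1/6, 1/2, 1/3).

(-5/6, -13/3)

P = (1/6)·A_1 + (1/2)·A_2 + (1/3)·A_3.
x-coordinate: (1/6)·(-3) + (1/2)·2 + (1/3)·(-4) = -5/6.
y-coordinate: (1/6)·(-3) + (1/2)·(-3) + (1/3)·(-7) = -13/3.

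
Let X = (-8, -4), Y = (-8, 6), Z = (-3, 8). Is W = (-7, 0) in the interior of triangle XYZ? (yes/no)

Barycentric coordinates of W: (16/25, 4/25, 1/5).
The three coordinates are positive, positive, positive; a point is interior exactly when all three are positive.

yes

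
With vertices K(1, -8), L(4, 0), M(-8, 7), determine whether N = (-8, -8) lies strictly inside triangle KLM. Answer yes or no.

no

Barycentric coordinates of N: (20/13, -15/13, 8/13).
The three coordinates are positive, negative, positive; a point is interior exactly when all three are positive.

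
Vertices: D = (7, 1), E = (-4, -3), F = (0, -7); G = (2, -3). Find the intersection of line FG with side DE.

(10/3, -1/3)

Barycentric coordinates of G with respect to DEF: (2/5, 1/5, 2/5).
On side DE the F-coordinate is zero; dropping G's F-weight 2/5 and renormalizing the remaining 2/5 : 1/5 gives weights 2/3, 1/3 on D, E.
H = (2/3)·(7, 1) + (1/3)·(-4, -3) = (10/3, -1/3).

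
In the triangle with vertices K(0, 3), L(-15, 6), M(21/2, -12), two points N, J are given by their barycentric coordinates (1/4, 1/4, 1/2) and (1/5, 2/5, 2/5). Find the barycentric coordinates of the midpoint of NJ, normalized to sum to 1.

(9/40, 13/40, 9/20)

Since both coordinate triples sum to 1, the midpoint's barycentrics are the componentwise average.
(1/4+1/5)/2 = 9/40; similarly 13/40 and 9/20.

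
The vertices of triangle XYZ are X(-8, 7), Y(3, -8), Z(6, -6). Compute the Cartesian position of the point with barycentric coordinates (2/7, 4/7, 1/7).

W = (2/7)·X + (4/7)·Y + (1/7)·Z.
x-coordinate: (2/7)·(-8) + (4/7)·3 + (1/7)·6 = 2/7.
y-coordinate: (2/7)·7 + (4/7)·(-8) + (1/7)·(-6) = -24/7.

(2/7, -24/7)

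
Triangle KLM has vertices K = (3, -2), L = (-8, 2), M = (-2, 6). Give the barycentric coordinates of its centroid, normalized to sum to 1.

The centroid is the average of the vertices, so each weight is 1/3.

(1/3, 1/3, 1/3)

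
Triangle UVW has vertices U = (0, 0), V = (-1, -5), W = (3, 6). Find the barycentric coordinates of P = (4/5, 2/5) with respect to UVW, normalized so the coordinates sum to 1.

(1/5, 2/5, 2/5)

Signed area of the reference triangle: [UVW] = ½·(0·(-5−6) + (-1)·(6−0) + 3·(0−(-5))) = ½·(0 − 6 + 15) = 9/2.
[PVW] = ½·((4/5)·(-5−6) + (-1)·(6−(2/5)) + 3·(2/5−(-5))) = ½·(-44/5 − 28/5 + 81/5) = 9/10, so the U-coordinate is (9/10)/(9/2) = 1/5.
[UPW] = ½·(0·(2/5−6) + (4/5)·(6−0) + 3·(0−(2/5))) = ½·(0 + 24/5 − 6/5) = 9/5, so the V-coordinate is 2/5.
[UVP] = ½·(0·(-5−(2/5)) + (-1)·(2/5−0) + (4/5)·(0−(-5))) = ½·(0 − 2/5 + 4) = 9/5, so the W-coordinate is 2/5.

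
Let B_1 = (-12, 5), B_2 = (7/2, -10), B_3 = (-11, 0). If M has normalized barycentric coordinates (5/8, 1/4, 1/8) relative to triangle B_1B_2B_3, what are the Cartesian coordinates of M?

(-8, 5/8)

M = (5/8)·B_1 + (1/4)·B_2 + (1/8)·B_3.
x-coordinate: (5/8)·(-12) + (1/4)·(7/2) + (1/8)·(-11) = -8.
y-coordinate: (5/8)·5 + (1/4)·(-10) + (1/8)·0 = 5/8.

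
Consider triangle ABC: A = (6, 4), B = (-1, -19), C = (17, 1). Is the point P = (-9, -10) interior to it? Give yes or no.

no

Barycentric coordinates of P: (161/137, 199/274, -247/274).
The three coordinates are positive, positive, negative; a point is interior exactly when all three are positive.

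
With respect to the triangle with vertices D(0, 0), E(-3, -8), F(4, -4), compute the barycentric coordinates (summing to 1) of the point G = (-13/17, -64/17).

(8/17, 7/17, 2/17)

Signed area of the reference triangle: [DEF] = ½·(0·(-8−(-4)) + (-3)·(-4−0) + 4·(0−(-8))) = ½·(0 + 12 + 32) = 22.
[GEF] = ½·((-13/17)·(-8−(-4)) + (-3)·(-4−(-64/17)) + 4·(-64/17−(-8))) = ½·(52/17 + 12/17 + 288/17) = 176/17, so the D-coordinate is (176/17)/22 = 8/17.
[DGF] = ½·(0·(-64/17−(-4)) + (-13/17)·(-4−0) + 4·(0−(-64/17))) = ½·(0 + 52/17 + 256/17) = 154/17, so the E-coordinate is 7/17.
[DEG] = ½·(0·(-8−(-64/17)) + (-3)·(-64/17−0) + (-13/17)·(0−(-8))) = ½·(0 + 192/17 − 104/17) = 44/17, so the F-coordinate is 2/17.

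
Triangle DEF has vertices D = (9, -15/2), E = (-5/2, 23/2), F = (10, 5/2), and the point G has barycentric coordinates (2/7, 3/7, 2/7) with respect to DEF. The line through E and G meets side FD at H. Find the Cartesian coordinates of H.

(19/2, -5/2)

Line EG meets FD where the E-coordinate vanishes; zeroing G's E-weight and renormalizing leaves F, D-weights 2/7 : 2/7 → (1/2, 1/2).
So H = (1/2)·F + (1/2)·D = (19/2, -5/2).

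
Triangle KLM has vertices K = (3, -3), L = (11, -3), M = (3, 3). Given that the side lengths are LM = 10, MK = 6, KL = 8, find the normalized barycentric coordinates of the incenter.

The incenter has barycentric coordinates proportional to the opposite side lengths: (10 : 6 : 8).
Normalizing by 10+6+8 = 24 gives (5/12, 1/4, 1/3).

(5/12, 1/4, 1/3)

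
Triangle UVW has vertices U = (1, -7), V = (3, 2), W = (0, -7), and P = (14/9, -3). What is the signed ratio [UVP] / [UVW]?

1/3

[UVW] = ½·(1·(2−(-7)) + 3·(-7−(-7)) + 0·(-7−2)) = ½·(9 + 0 + 0) = 9/2.
[UVP] = ½·(1·(2−(-3)) + 3·(-3−(-7)) + (14/9)·(-7−2)) = ½·(5 + 12 − 14) = 3/2, so the ratio is (3/2)/(9/2) = 1/3.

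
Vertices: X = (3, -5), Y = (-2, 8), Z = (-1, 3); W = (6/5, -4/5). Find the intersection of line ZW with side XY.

Barycentric coordinates of W with respect to XYZ: (3/5, 1/5, 1/5).
On side XY the Z-coordinate is zero; dropping W's Z-weight 1/5 and renormalizing the remaining 3/5 : 1/5 gives weights 3/4, 1/4 on X, Y.
V = (3/4)·(3, -5) + (1/4)·(-2, 8) = (7/4, -7/4).

(7/4, -7/4)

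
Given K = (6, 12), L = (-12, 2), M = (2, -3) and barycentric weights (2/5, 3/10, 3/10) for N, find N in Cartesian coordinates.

N = (2/5)·K + (3/10)·L + (3/10)·M.
x-coordinate: (2/5)·6 + (3/10)·(-12) + (3/10)·2 = -3/5.
y-coordinate: (2/5)·12 + (3/10)·2 + (3/10)·(-3) = 9/2.

(-3/5, 9/2)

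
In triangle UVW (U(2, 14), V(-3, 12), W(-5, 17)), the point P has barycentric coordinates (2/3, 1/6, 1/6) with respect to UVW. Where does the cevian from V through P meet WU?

Line VP meets WU where the V-coordinate vanishes; zeroing P's V-weight and renormalizing leaves W, U-weights 1/6 : 2/3 → (1/5, 4/5).
So Q = (1/5)·W + (4/5)·U = (3/5, 73/5).

(3/5, 73/5)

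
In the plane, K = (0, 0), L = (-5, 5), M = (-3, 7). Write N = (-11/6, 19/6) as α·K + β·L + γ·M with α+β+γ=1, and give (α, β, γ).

Signed area of the reference triangle: [KLM] = ½·(0·(5−7) + (-5)·(7−0) + (-3)·(0−5)) = ½·(0 − 35 + 15) = -10.
[NLM] = ½·((-11/6)·(5−7) + (-5)·(7−(19/6)) + (-3)·(19/6−5)) = ½·(11/3 − 115/6 + 11/2) = -5, so the K-coordinate is (-5)/(-10) = 1/2.
[KNM] = ½·(0·(19/6−7) + (-11/6)·(7−0) + (-3)·(0−(19/6))) = ½·(0 − 77/6 + 19/2) = -5/3, so the L-coordinate is 1/6.
[KLN] = ½·(0·(5−(19/6)) + (-5)·(19/6−0) + (-11/6)·(0−5)) = ½·(0 − 95/6 + 55/6) = -10/3, so the M-coordinate is 1/3.
Check: 1/2 + 1/6 + 1/3 = 1.

(1/2, 1/6, 1/3)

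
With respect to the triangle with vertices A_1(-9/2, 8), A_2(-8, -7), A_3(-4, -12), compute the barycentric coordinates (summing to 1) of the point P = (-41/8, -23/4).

(1/4, 1/4, 1/2)

Signed area of the reference triangle: [A_1A_2A_3] = ½·((-9/2)·(-7−(-12)) + (-8)·(-12−8) + (-4)·(8−(-7))) = ½·(-45/2 + 160 − 60) = 155/4.
[PA_2A_3] = ½·((-41/8)·(-7−(-12)) + (-8)·(-12−(-23/4)) + (-4)·(-23/4−(-7))) = ½·(-205/8 + 50 − 5) = 155/16, so the A_1-coordinate is (155/16)/(155/4) = 1/4.
[A_1PA_3] = ½·((-9/2)·(-23/4−(-12)) + (-41/8)·(-12−8) + (-4)·(8−(-23/4))) = ½·(-225/8 + 205/2 − 55) = 155/16, so the A_2-coordinate is 1/4.
[A_1A_2P] = ½·((-9/2)·(-7−(-23/4)) + (-8)·(-23/4−8) + (-41/8)·(8−(-7))) = ½·(45/8 + 110 − 615/8) = 155/8, so the A_3-coordinate is 1/2.
Check: 1/4 + 1/4 + 1/2 = 1.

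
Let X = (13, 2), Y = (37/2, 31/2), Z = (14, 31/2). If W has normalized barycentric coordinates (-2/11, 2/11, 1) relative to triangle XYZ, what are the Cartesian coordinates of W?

(15, 395/22)

W = (-2/11)·X + (2/11)·Y + 1·Z.
x-coordinate: (-2/11)·13 + (2/11)·(37/2) + 1·14 = 15.
y-coordinate: (-2/11)·2 + (2/11)·(31/2) + 1·(31/2) = 395/22.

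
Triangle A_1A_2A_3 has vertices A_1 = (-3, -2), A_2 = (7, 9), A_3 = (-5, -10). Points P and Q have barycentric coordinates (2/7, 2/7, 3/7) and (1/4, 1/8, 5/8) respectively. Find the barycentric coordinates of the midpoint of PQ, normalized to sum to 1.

(15/56, 23/112, 59/112)

Since both coordinate triples sum to 1, the midpoint's barycentrics are the componentwise average.
(2/7+1/4)/2 = 15/56; similarly 23/112 and 59/112.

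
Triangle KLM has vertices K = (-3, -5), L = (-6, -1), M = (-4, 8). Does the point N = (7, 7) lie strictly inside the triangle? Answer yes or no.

no

Barycentric coordinates of N: (101/35, -142/35, 76/35).
The three coordinates are positive, negative, positive; a point is interior exactly when all three are positive.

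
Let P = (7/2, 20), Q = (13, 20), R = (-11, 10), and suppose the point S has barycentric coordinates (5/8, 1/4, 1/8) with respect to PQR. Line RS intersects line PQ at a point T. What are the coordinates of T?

(87/14, 20)

Line RS meets PQ where the R-coordinate vanishes; zeroing S's R-weight and renormalizing leaves P, Q-weights 5/8 : 1/4 → (5/7, 2/7).
So T = (5/7)·P + (2/7)·Q = (87/14, 20).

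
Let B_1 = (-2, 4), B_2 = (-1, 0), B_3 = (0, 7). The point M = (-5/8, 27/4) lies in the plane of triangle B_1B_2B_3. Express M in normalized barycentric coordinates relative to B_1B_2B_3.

(3/8, -1/8, 3/4)

Signed area of the reference triangle: [B_1B_2B_3] = ½·((-2)·(0−7) + (-1)·(7−4) + 0·(4−0)) = ½·(14 − 3 + 0) = 11/2.
[MB_2B_3] = ½·((-5/8)·(0−7) + (-1)·(7−(27/4)) + 0·(27/4−0)) = ½·(35/8 − 1/4 + 0) = 33/16, so the B_1-coordinate is (33/16)/(11/2) = 3/8.
[B_1MB_3] = ½·((-2)·(27/4−7) + (-5/8)·(7−4) + 0·(4−(27/4))) = ½·(1/2 − 15/8 + 0) = -11/16, so the B_2-coordinate is -1/8.
[B_1B_2M] = ½·((-2)·(0−(27/4)) + (-1)·(27/4−4) + (-5/8)·(4−0)) = ½·(27/2 − 11/4 − 5/2) = 33/8, so the B_3-coordinate is 3/4.
Check: 3/8 − 1/8 + 3/4 = 1.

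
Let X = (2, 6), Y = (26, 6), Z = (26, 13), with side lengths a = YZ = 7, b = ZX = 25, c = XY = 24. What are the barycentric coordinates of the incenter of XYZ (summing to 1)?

(1/8, 25/56, 3/7)

The incenter has barycentric coordinates proportional to the opposite side lengths: (7 : 25 : 24).
Normalizing by 7+25+24 = 56 gives (1/8, 25/56, 3/7).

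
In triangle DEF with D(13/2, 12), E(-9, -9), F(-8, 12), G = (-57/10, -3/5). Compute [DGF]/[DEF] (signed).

3/5

[DEF] = ½·((13/2)·(-9−12) + (-9)·(12−12) + (-8)·(12−(-9))) = ½·(-273/2 + 0 − 168) = -609/4.
[DGF] = ½·((13/2)·(-3/5−12) + (-57/10)·(12−12) + (-8)·(12−(-3/5))) = ½·(-819/10 + 0 − 504/5) = -1827/20, so the ratio is (-1827/20)/(-609/4) = 3/5.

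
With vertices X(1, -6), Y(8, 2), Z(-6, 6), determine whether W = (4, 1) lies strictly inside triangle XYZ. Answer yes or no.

Barycentric coordinates of W: (3/14, 17/28, 5/28).
The three coordinates are positive, positive, positive; a point is interior exactly when all three are positive.

yes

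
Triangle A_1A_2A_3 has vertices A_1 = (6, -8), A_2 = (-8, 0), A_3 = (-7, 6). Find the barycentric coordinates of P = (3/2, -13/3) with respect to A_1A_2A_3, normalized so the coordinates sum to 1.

(2/3, 1/6, 1/6)

Signed area of the reference triangle: [A_1A_2A_3] = ½·(6·(0−6) + (-8)·(6−(-8)) + (-7)·(-8−0)) = ½·(-36 − 112 + 56) = -46.
[PA_2A_3] = ½·((3/2)·(0−6) + (-8)·(6−(-13/3)) + (-7)·(-13/3−0)) = ½·(-9 − 248/3 + 91/3) = -92/3, so the A_1-coordinate is (-92/3)/(-46) = 2/3.
[A_1PA_3] = ½·(6·(-13/3−6) + (3/2)·(6−(-8)) + (-7)·(-8−(-13/3))) = ½·(-62 + 21 + 77/3) = -23/3, so the A_2-coordinate is 1/6.
[A_1A_2P] = ½·(6·(0−(-13/3)) + (-8)·(-13/3−(-8)) + (3/2)·(-8−0)) = ½·(26 − 88/3 − 12) = -23/3, so the A_3-coordinate is 1/6.
Check: 2/3 + 1/6 + 1/6 = 1.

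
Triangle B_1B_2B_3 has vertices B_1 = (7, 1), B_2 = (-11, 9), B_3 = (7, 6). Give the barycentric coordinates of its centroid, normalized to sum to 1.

(1/3, 1/3, 1/3)

The centroid is the average of the vertices, so each weight is 1/3.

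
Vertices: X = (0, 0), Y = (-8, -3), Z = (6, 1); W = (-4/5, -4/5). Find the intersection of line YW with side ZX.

(4, 2/3)

Barycentric coordinates of W with respect to XYZ: (1/5, 2/5, 2/5).
On side ZX the Y-coordinate is zero; dropping W's Y-weight 2/5 and renormalizing the remaining 2/5 : 1/5 gives weights 2/3, 1/3 on Z, X.
V = (2/3)·(6, 1) + (1/3)·(0, 0) = (4, 2/3).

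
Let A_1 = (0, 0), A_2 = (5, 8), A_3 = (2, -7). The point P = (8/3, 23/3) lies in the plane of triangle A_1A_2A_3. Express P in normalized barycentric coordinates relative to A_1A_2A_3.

(2/3, 2/3, -1/3)

Signed area of the reference triangle: [A_1A_2A_3] = ½·(0·(8−(-7)) + 5·(-7−0) + 2·(0−8)) = ½·(0 − 35 − 16) = -51/2.
[PA_2A_3] = ½·((8/3)·(8−(-7)) + 5·(-7−(23/3)) + 2·(23/3−8)) = ½·(40 − 220/3 − 2/3) = -17, so the A_1-coordinate is (-17)/(-51/2) = 2/3.
[A_1PA_3] = ½·(0·(23/3−(-7)) + (8/3)·(-7−0) + 2·(0−(23/3))) = ½·(0 − 56/3 − 46/3) = -17, so the A_2-coordinate is 2/3.
[A_1A_2P] = ½·(0·(8−(23/3)) + 5·(23/3−0) + (8/3)·(0−8)) = ½·(0 + 115/3 − 64/3) = 17/2, so the A_3-coordinate is -1/3.
Check: 2/3 + 2/3 − 1/3 = 1.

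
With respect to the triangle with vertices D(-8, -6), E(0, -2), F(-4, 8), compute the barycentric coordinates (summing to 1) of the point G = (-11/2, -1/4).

Signed area of the reference triangle: [DEF] = ½·((-8)·(-2−8) + 0·(8−(-6)) + (-4)·(-6−(-2))) = ½·(80 + 0 + 16) = 48.
[GEF] = ½·((-11/2)·(-2−8) + 0·(8−(-1/4)) + (-4)·(-1/4−(-2))) = ½·(55 + 0 − 7) = 24, so the D-coordinate is 24/48 = 1/2.
[DGF] = ½·((-8)·(-1/4−8) + (-11/2)·(8−(-6)) + (-4)·(-6−(-1/4))) = ½·(66 − 77 + 23) = 6, so the E-coordinate is 1/8.
[DEG] = ½·((-8)·(-2−(-1/4)) + 0·(-1/4−(-6)) + (-11/2)·(-6−(-2))) = ½·(14 + 0 + 22) = 18, so the F-coordinate is 3/8.

(1/2, 1/8, 3/8)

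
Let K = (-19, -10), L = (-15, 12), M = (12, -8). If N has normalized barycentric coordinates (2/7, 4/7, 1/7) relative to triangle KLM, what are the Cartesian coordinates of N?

N = (2/7)·K + (4/7)·L + (1/7)·M.
x-coordinate: (2/7)·(-19) + (4/7)·(-15) + (1/7)·12 = -86/7.
y-coordinate: (2/7)·(-10) + (4/7)·12 + (1/7)·(-8) = 20/7.

(-86/7, 20/7)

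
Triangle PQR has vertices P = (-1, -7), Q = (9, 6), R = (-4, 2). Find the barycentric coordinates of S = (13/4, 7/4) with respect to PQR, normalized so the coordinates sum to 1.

(1/4, 1/2, 1/4)

Signed area of the reference triangle: [PQR] = ½·((-1)·(6−2) + 9·(2−(-7)) + (-4)·(-7−6)) = ½·(-4 + 81 + 52) = 129/2.
[SQR] = ½·((13/4)·(6−2) + 9·(2−(7/4)) + (-4)·(7/4−6)) = ½·(13 + 9/4 + 17) = 129/8, so the P-coordinate is (129/8)/(129/2) = 1/4.
[PSR] = ½·((-1)·(7/4−2) + (13/4)·(2−(-7)) + (-4)·(-7−(7/4))) = ½·(1/4 + 117/4 + 35) = 129/4, so the Q-coordinate is 1/2.
[PQS] = ½·((-1)·(6−(7/4)) + 9·(7/4−(-7)) + (13/4)·(-7−6)) = ½·(-17/4 + 315/4 − 169/4) = 129/8, so the R-coordinate is 1/4.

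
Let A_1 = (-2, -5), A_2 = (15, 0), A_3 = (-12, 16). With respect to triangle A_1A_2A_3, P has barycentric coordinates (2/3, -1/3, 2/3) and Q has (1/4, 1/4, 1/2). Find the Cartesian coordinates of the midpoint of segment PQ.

(-205/24, 169/24)

Barycentric coordinates of the midpoint are the average: (11/24, -1/24, 7/12).
Converting: (11/24)·A_1 + (-1/24)·A_2 + (7/12)·A_3 = (-205/24, 169/24).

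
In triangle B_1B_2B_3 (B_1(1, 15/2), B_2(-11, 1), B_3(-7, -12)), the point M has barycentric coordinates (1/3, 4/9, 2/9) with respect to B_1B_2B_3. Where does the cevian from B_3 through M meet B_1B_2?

(-41/7, 53/14)

Line B_3M meets B_1B_2 where the B_3-coordinate vanishes; zeroing M's B_3-weight and renormalizing leaves B_1, B_2-weights 1/3 : 4/9 → (3/7, 4/7).
So N = (3/7)·B_1 + (4/7)·B_2 = (-41/7, 53/14).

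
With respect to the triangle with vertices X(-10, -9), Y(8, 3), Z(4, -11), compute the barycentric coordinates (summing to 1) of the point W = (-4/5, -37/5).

(2/5, 1/5, 2/5)

Signed area of the reference triangle: [XYZ] = ½·((-10)·(3−(-11)) + 8·(-11−(-9)) + 4·(-9−3)) = ½·(-140 − 16 − 48) = -102.
[WYZ] = ½·((-4/5)·(3−(-11)) + 8·(-11−(-37/5)) + 4·(-37/5−3)) = ½·(-56/5 − 144/5 − 208/5) = -204/5, so the X-coordinate is (-204/5)/(-102) = 2/5.
[XWZ] = ½·((-10)·(-37/5−(-11)) + (-4/5)·(-11−(-9)) + 4·(-9−(-37/5))) = ½·(-36 + 8/5 − 32/5) = -102/5, so the Y-coordinate is 1/5.
[XYW] = ½·((-10)·(3−(-37/5)) + 8·(-37/5−(-9)) + (-4/5)·(-9−3)) = ½·(-104 + 64/5 + 48/5) = -204/5, so the Z-coordinate is 2/5.
Check: 2/5 + 1/5 + 2/5 = 1.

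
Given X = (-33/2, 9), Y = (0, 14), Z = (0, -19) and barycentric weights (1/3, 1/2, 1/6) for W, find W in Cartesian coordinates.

(-11/2, 41/6)

W = (1/3)·X + (1/2)·Y + (1/6)·Z.
x-coordinate: (1/3)·(-33/2) + (1/2)·0 + (1/6)·0 = -11/2.
y-coordinate: (1/3)·9 + (1/2)·14 + (1/6)·(-19) = 41/6.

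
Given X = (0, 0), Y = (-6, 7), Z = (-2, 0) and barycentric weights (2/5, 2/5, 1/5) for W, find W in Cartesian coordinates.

W = (2/5)·X + (2/5)·Y + (1/5)·Z.
x-coordinate: (2/5)·0 + (2/5)·(-6) + (1/5)·(-2) = -14/5.
y-coordinate: (2/5)·0 + (2/5)·7 + (1/5)·0 = 14/5.

(-14/5, 14/5)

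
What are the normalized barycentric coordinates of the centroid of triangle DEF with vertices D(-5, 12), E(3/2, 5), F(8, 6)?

The centroid is the average of the vertices, so each weight is 1/3.

(1/3, 1/3, 1/3)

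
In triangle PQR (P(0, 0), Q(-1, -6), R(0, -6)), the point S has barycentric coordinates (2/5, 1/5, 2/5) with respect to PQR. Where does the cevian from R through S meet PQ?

(-1/3, -2)

Line RS meets PQ where the R-coordinate vanishes; zeroing S's R-weight and renormalizing leaves P, Q-weights 2/5 : 1/5 → (2/3, 1/3).
So T = (2/3)·P + (1/3)·Q = (-1/3, -2).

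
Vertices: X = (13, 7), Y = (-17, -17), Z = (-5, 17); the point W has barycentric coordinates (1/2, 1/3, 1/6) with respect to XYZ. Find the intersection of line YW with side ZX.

Line YW meets ZX where the Y-coordinate vanishes; zeroing W's Y-weight and renormalizing leaves Z, X-weights 1/6 : 1/2 → (1/4, 3/4).
So V = (1/4)·Z + (3/4)·X = (17/2, 19/2).

(17/2, 19/2)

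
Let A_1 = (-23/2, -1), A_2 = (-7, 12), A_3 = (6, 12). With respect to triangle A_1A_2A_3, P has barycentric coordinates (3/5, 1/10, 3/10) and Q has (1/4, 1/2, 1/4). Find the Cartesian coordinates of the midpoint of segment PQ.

(-427/80, 259/40)

Barycentric coordinates of the midpoint are the average: (17/40, 3/10, 11/40).
Converting: (17/40)·A_1 + (3/10)·A_2 + (11/40)·A_3 = (-427/80, 259/40).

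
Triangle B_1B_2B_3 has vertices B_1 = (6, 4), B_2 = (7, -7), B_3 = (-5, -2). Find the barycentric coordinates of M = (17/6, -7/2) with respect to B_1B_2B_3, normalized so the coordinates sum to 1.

Signed area of the reference triangle: [B_1B_2B_3] = ½·(6·(-7−(-2)) + 7·(-2−4) + (-5)·(4−(-7))) = ½·(-30 − 42 − 55) = -127/2.
[MB_2B_3] = ½·((17/6)·(-7−(-2)) + 7·(-2−(-7/2)) + (-5)·(-7/2−(-7))) = ½·(-85/6 + 21/2 − 35/2) = -127/12, so the B_1-coordinate is (-127/12)/(-127/2) = 1/6.
[B_1MB_3] = ½·(6·(-7/2−(-2)) + (17/6)·(-2−4) + (-5)·(4−(-7/2))) = ½·(-9 − 17 − 75/2) = -127/4, so the B_2-coordinate is 1/2.
[B_1B_2M] = ½·(6·(-7−(-7/2)) + 7·(-7/2−4) + (17/6)·(4−(-7))) = ½·(-21 − 105/2 + 187/6) = -127/6, so the B_3-coordinate is 1/3.
Check: 1/6 + 1/2 + 1/3 = 1.

(1/6, 1/2, 1/3)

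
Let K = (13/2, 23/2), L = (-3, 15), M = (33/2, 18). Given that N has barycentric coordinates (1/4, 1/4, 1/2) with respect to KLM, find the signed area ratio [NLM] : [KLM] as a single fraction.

1/4

The signed ratio [NLM]/[KLM] equals the barycentric coordinate of N at vertex K, which is 1/4.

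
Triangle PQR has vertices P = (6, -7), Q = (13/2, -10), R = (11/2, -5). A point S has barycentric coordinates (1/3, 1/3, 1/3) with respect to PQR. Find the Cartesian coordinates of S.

S = (1/3)·P + (1/3)·Q + (1/3)·R.
x-coordinate: (1/3)·6 + (1/3)·(13/2) + (1/3)·(11/2) = 6.
y-coordinate: (1/3)·(-7) + (1/3)·(-10) + (1/3)·(-5) = -22/3.

(6, -22/3)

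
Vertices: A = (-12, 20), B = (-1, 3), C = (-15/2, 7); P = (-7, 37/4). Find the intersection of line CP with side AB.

Barycentric coordinates of P with respect to ABC: (1/4, 1/4, 1/2).
On side AB the C-coordinate is zero; dropping P's C-weight 1/2 and renormalizing the remaining 1/4 : 1/4 gives weights 1/2, 1/2 on A, B.
Q = (1/2)·(-12, 20) + (1/2)·(-1, 3) = (-13/2, 23/2).

(-13/2, 23/2)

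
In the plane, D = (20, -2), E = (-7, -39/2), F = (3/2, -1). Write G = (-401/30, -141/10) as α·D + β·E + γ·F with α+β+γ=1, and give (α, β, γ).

(-7/15, 11/15, 11/15)

Signed area of the reference triangle: [DEF] = ½·(20·(-39/2−(-1)) + (-7)·(-1−(-2)) + (3/2)·(-2−(-39/2))) = ½·(-370 − 7 + 105/4) = -1403/8.
[GEF] = ½·((-401/30)·(-39/2−(-1)) + (-7)·(-1−(-141/10)) + (3/2)·(-141/10−(-39/2))) = ½·(14837/60 − 917/10 + 81/10) = 9821/120, so the D-coordinate is (9821/120)/(-1403/8) = -7/15.
[DGF] = ½·(20·(-141/10−(-1)) + (-401/30)·(-1−(-2)) + (3/2)·(-2−(-141/10))) = ½·(-262 − 401/30 + 363/20) = -15433/120, so the E-coordinate is 11/15.
[DEG] = ½·(20·(-39/2−(-141/10)) + (-7)·(-141/10−(-2)) + (-401/30)·(-2−(-39/2))) = ½·(-108 + 847/10 − 2807/12) = -15433/120, so the F-coordinate is 11/15.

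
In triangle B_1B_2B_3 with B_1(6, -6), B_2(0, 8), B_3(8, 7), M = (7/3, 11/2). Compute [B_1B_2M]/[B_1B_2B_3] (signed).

1/6

[B_1B_2B_3] = ½·(6·(8−7) + 0·(7−(-6)) + 8·(-6−8)) = ½·(6 + 0 − 112) = -53.
[B_1B_2M] = ½·(6·(8−(11/2)) + 0·(11/2−(-6)) + (7/3)·(-6−8)) = ½·(15 + 0 − 98/3) = -53/6, so the ratio is (-53/6)/(-53) = 1/6.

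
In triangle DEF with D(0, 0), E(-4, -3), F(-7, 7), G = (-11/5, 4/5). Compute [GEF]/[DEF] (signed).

3/5

[DEF] = ½·(0·(-3−7) + (-4)·(7−0) + (-7)·(0−(-3))) = ½·(0 − 28 − 21) = -49/2.
[GEF] = ½·((-11/5)·(-3−7) + (-4)·(7−(4/5)) + (-7)·(4/5−(-3))) = ½·(22 − 124/5 − 133/5) = -147/10, so the ratio is (-147/10)/(-49/2) = 3/5.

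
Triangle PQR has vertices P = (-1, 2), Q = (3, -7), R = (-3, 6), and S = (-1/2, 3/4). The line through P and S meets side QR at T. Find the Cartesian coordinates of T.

Barycentric coordinates of S with respect to PQR: (1/2, 1/4, 1/4).
On side QR the P-coordinate is zero; dropping S's P-weight 1/2 and renormalizing the remaining 1/4 : 1/4 gives weights 1/2, 1/2 on Q, R.
T = (1/2)·(3, -7) + (1/2)·(-3, 6) = (0, -1/2).

(0, -1/2)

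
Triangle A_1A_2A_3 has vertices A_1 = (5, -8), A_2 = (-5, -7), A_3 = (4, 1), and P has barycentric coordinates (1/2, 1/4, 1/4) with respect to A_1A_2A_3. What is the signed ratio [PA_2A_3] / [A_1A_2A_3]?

1/2

The signed ratio [PA_2A_3]/[A_1A_2A_3] equals the barycentric coordinate of P at vertex A_1, which is 1/2.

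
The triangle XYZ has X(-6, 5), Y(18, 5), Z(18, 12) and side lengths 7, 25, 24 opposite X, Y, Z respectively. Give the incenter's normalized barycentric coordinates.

(1/8, 25/56, 3/7)

The incenter has barycentric coordinates proportional to the opposite side lengths: (7 : 25 : 24).
Normalizing by 7+25+24 = 56 gives (1/8, 25/56, 3/7).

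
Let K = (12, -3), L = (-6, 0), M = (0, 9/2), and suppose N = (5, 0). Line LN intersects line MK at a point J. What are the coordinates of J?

(36/5, 0)

Barycentric coordinates of N with respect to KLM: (1/2, 1/6, 1/3).
On side MK the L-coordinate is zero; dropping N's L-weight 1/6 and renormalizing the remaining 1/3 : 1/2 gives weights 2/5, 3/5 on M, K.
J = (2/5)·(0, 9/2) + (3/5)·(12, -3) = (36/5, 0).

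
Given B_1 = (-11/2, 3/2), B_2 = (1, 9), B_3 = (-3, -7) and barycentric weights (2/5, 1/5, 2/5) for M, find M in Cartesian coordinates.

(-16/5, -2/5)

M = (2/5)·B_1 + (1/5)·B_2 + (2/5)·B_3.
x-coordinate: (2/5)·(-11/2) + (1/5)·1 + (2/5)·(-3) = -16/5.
y-coordinate: (2/5)·(3/2) + (1/5)·9 + (2/5)·(-7) = -2/5.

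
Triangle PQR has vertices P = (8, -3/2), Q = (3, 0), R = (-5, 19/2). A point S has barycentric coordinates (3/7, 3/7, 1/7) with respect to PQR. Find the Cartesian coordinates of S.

(4, 5/7)

S = (3/7)·P + (3/7)·Q + (1/7)·R.
x-coordinate: (3/7)·8 + (3/7)·3 + (1/7)·(-5) = 4.
y-coordinate: (3/7)·(-3/2) + (3/7)·0 + (1/7)·(19/2) = 5/7.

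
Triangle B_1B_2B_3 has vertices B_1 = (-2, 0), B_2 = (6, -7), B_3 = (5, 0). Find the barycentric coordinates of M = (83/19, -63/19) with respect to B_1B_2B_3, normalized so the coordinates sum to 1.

Signed area of the reference triangle: [B_1B_2B_3] = ½·((-2)·(-7−0) + 6·(0−0) + 5·(0−(-7))) = ½·(14 + 0 + 35) = 49/2.
[MB_2B_3] = ½·((83/19)·(-7−0) + 6·(0−(-63/19)) + 5·(-63/19−(-7))) = ½·(-581/19 + 378/19 + 350/19) = 147/38, so the B_1-coordinate is (147/38)/(49/2) = 3/19.
[B_1MB_3] = ½·((-2)·(-63/19−0) + (83/19)·(0−0) + 5·(0−(-63/19))) = ½·(126/19 + 0 + 315/19) = 441/38, so the B_2-coordinate is 9/19.
[B_1B_2M] = ½·((-2)·(-7−(-63/19)) + 6·(-63/19−0) + (83/19)·(0−(-7))) = ½·(140/19 − 378/19 + 581/19) = 343/38, so the B_3-coordinate is 7/19.
Check: 3/19 + 9/19 + 7/19 = 1.

(3/19, 9/19, 7/19)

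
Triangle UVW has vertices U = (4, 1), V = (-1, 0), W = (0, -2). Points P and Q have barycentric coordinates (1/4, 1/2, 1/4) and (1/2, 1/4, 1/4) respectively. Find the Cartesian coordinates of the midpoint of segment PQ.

Barycentric coordinates of the midpoint are the average: (3/8, 3/8, 1/4).
Converting: (3/8)·U + (3/8)·V + (1/4)·W = (9/8, -1/8).

(9/8, -1/8)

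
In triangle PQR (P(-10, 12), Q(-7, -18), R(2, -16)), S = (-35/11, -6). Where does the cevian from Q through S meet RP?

Barycentric coordinates of S with respect to PQR: (4/11, 1/11, 6/11).
On side RP the Q-coordinate is zero; dropping S's Q-weight 1/11 and renormalizing the remaining 6/11 : 4/11 gives weights 3/5, 2/5 on R, P.
T = (3/5)·(2, -16) + (2/5)·(-10, 12) = (-14/5, -24/5).

(-14/5, -24/5)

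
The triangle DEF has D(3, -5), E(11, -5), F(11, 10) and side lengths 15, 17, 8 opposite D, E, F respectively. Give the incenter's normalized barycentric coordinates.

(3/8, 17/40, 1/5)

The incenter has barycentric coordinates proportional to the opposite side lengths: (15 : 17 : 8).
Normalizing by 15+17+8 = 40 gives (3/8, 17/40, 1/5).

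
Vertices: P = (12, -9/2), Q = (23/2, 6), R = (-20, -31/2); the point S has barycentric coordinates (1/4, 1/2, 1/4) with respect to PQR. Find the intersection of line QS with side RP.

(-4, -10)

Line QS meets RP where the Q-coordinate vanishes; zeroing S's Q-weight and renormalizing leaves R, P-weights 1/4 : 1/4 → (1/2, 1/2).
So T = (1/2)·R + (1/2)·P = (-4, -10).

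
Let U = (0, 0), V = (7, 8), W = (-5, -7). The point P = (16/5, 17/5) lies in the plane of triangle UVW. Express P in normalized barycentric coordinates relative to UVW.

Signed area of the reference triangle: [UVW] = ½·(0·(8−(-7)) + 7·(-7−0) + (-5)·(0−8)) = ½·(0 − 49 + 40) = -9/2.
[PVW] = ½·((16/5)·(8−(-7)) + 7·(-7−(17/5)) + (-5)·(17/5−8)) = ½·(48 − 364/5 + 23) = -9/10, so the U-coordinate is (-9/10)/(-9/2) = 1/5.
[UPW] = ½·(0·(17/5−(-7)) + (16/5)·(-7−0) + (-5)·(0−(17/5))) = ½·(0 − 112/5 + 17) = -27/10, so the V-coordinate is 3/5.
[UVP] = ½·(0·(8−(17/5)) + 7·(17/5−0) + (16/5)·(0−8)) = ½·(0 + 119/5 − 128/5) = -9/10, so the W-coordinate is 1/5.

(1/5, 3/5, 1/5)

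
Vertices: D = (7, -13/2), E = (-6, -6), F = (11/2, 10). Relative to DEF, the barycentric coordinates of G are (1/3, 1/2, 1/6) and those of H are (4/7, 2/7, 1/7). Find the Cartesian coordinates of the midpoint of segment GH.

Barycentric coordinates of the midpoint are the average: (19/42, 11/28, 13/84).
Converting: (19/42)·D + (11/28)·E + (13/84)·F = (93/56, -15/4).

(93/56, -15/4)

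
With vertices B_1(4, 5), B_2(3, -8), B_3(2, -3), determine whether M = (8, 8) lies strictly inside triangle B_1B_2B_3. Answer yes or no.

no

Barycentric coordinates of M: (41/18, 13/9, -49/18).
The three coordinates are positive, positive, negative; a point is interior exactly when all three are positive.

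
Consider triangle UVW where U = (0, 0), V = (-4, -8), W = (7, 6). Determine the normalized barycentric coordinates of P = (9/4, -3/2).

Signed area of the reference triangle: [UVW] = ½·(0·(-8−6) + (-4)·(6−0) + 7·(0−(-8))) = ½·(0 − 24 + 56) = 16.
[PVW] = ½·((9/4)·(-8−6) + (-4)·(6−(-3/2)) + 7·(-3/2−(-8))) = ½·(-63/2 − 30 + 91/2) = -8, so the U-coordinate is (-8)/16 = -1/2.
[UPW] = ½·(0·(-3/2−6) + (9/4)·(6−0) + 7·(0−(-3/2))) = ½·(0 + 27/2 + 21/2) = 12, so the V-coordinate is 3/4.
[UVP] = ½·(0·(-8−(-3/2)) + (-4)·(-3/2−0) + (9/4)·(0−(-8))) = ½·(0 + 6 + 18) = 12, so the W-coordinate is 3/4.

(-1/2, 3/4, 3/4)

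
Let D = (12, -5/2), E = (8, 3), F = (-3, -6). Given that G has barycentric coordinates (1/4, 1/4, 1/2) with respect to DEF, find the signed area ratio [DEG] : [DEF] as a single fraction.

The signed ratio [DEG]/[DEF] equals the barycentric coordinate of G at vertex F, which is 1/2.

1/2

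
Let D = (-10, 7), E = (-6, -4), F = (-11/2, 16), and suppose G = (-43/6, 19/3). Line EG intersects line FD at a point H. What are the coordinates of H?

(-31/4, 23/2)

Barycentric coordinates of G with respect to DEF: (1/3, 1/3, 1/3).
On side FD the E-coordinate is zero; dropping G's E-weight 1/3 and renormalizing the remaining 1/3 : 1/3 gives weights 1/2, 1/2 on F, D.
H = (1/2)·(-11/2, 16) + (1/2)·(-10, 7) = (-31/4, 23/2).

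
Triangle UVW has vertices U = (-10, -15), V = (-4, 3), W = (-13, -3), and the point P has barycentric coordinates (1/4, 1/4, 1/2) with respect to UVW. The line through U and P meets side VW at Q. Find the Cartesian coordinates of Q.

(-10, -1)

Line UP meets VW where the U-coordinate vanishes; zeroing P's U-weight and renormalizing leaves V, W-weights 1/4 : 1/2 → (1/3, 2/3).
So Q = (1/3)·V + (2/3)·W = (-10, -1).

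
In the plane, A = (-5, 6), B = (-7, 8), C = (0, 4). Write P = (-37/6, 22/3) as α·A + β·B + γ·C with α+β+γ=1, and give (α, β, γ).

Signed area of the reference triangle: [ABC] = ½·((-5)·(8−4) + (-7)·(4−6) + 0·(6−8)) = ½·(-20 + 14 + 0) = -3.
[PBC] = ½·((-37/6)·(8−4) + (-7)·(4−(22/3)) + 0·(22/3−8)) = ½·(-74/3 + 70/3 + 0) = -2/3, so the A-coordinate is (-2/3)/(-3) = 2/9.
[APC] = ½·((-5)·(22/3−4) + (-37/6)·(4−6) + 0·(6−(22/3))) = ½·(-50/3 + 37/3 + 0) = -13/6, so the B-coordinate is 13/18.
[ABP] = ½·((-5)·(8−(22/3)) + (-7)·(22/3−6) + (-37/6)·(6−8)) = ½·(-10/3 − 28/3 + 37/3) = -1/6, so the C-coordinate is 1/18.
Check: 2/9 + 13/18 + 1/18 = 1.

(2/9, 13/18, 1/18)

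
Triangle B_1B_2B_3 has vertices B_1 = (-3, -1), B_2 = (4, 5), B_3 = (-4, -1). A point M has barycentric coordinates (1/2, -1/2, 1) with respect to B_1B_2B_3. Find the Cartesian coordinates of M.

(-15/2, -4)

M = (1/2)·B_1 + (-1/2)·B_2 + 1·B_3.
x-coordinate: (1/2)·(-3) + (-1/2)·4 + 1·(-4) = -15/2.
y-coordinate: (1/2)·(-1) + (-1/2)·5 + 1·(-1) = -4.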